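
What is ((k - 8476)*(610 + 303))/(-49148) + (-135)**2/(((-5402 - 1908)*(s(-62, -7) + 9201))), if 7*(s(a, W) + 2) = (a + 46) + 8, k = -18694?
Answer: 5306883806117/10514418179 ≈ 504.72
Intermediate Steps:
s(a, W) = 40/7 + a/7 (s(a, W) = -2 + ((a + 46) + 8)/7 = -2 + ((46 + a) + 8)/7 = -2 + (54 + a)/7 = -2 + (54/7 + a/7) = 40/7 + a/7)
((k - 8476)*(610 + 303))/(-49148) + (-135)**2/(((-5402 - 1908)*(s(-62, -7) + 9201))) = ((-18694 - 8476)*(610 + 303))/(-49148) + (-135)**2/(((-5402 - 1908)*((40/7 + (1/7)*(-62)) + 9201))) = -27170*913*(-1/49148) + 18225/((-7310*((40/7 - 62/7) + 9201))) = -24806210*(-1/49148) + 18225/((-7310*(-22/7 + 9201))) = 1127555/2234 + 18225/((-7310*64385/7)) = 1127555/2234 + 18225/(-470654350/7) = 1127555/2234 + 18225*(-7/470654350) = 1127555/2234 - 5103/18826174 = 5306883806117/10514418179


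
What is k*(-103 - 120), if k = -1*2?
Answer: 446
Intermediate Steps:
k = -2
k*(-103 - 120) = -2*(-103 - 120) = -2*(-223) = 446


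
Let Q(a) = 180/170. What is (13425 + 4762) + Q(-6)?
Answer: 309197/17 ≈ 18188.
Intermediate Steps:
Q(a) = 18/17 (Q(a) = 180*(1/170) = 18/17)
(13425 + 4762) + Q(-6) = (13425 + 4762) + 18/17 = 18187 + 18/17 = 309197/17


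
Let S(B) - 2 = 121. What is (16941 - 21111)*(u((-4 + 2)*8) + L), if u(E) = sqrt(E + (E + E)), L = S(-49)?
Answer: -512910 - 16680*I*sqrt(3) ≈ -5.1291e+5 - 28891.0*I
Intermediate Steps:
S(B) = 123 (S(B) = 2 + 121 = 123)
L = 123
u(E) = sqrt(3)*sqrt(E) (u(E) = sqrt(E + 2*E) = sqrt(3*E) = sqrt(3)*sqrt(E))
(16941 - 21111)*(u((-4 + 2)*8) + L) = (16941 - 21111)*(sqrt(3)*sqrt((-4 + 2)*8) + 123) = -4170*(sqrt(3)*sqrt(-2*8) + 123) = -4170*(sqrt(3)*sqrt(-16) + 123) = -4170*(sqrt(3)*(4*I) + 123) = -4170*(4*I*sqrt(3) + 123) = -4170*(123 + 4*I*sqrt(3)) = -512910 - 16680*I*sqrt(3)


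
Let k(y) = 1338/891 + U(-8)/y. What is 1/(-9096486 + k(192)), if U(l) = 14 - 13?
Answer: -19008/172905977245 ≈ -1.0993e-7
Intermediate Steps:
U(l) = 1
k(y) = 446/297 + 1/y (k(y) = 1338/891 + 1/y = 1338*(1/891) + 1/y = 446/297 + 1/y)
1/(-9096486 + k(192)) = 1/(-9096486 + (446/297 + 1/192)) = 1/(-9096486 + 28643/19008) = 1/(-172905977245/19008) = -19008/172905977245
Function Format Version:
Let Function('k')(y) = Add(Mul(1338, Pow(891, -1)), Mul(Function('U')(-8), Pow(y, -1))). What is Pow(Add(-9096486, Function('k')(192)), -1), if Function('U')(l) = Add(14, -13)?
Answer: Rational(-19008, 172905977245) ≈ -1.0993e-7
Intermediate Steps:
Function('U')(l) = 1
Function('k')(y) = Add(Rational(446, 297), Pow(y, -1)) (Function('k')(y) = Add(Mul(1338, Pow(891, -1)), Mul(1, Pow(y, -1))) = Add(Mul(1338, Rational(1, 891)), Pow(y, -1)) = Add(Rational(446, 297), Pow(y, -1)))
Pow(Add(-9096486, Function('k')(192)), -1) = Pow(Add(-9096486, Add(Rational(446, 297), Pow(192, -1))), -1) = Pow(Add(-9096486, Add(Rational(446, 297), Rational(1, 192))), -1) = Pow(Add(-9096486, Rational(28643, 19008)), -1) = Pow(Rational(-172905977245, 19008), -1) = Rational(-19008, 172905977245)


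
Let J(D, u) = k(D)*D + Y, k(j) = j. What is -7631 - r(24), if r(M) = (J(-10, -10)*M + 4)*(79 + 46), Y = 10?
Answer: -338131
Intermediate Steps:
J(D, u) = 10 + D**2 (J(D, u) = D*D + 10 = D**2 + 10 = 10 + D**2)
r(M) = 500 + 13750*M (r(M) = ((10 + (-10)**2)*M + 4)*(79 + 46) = ((10 + 100)*M + 4)*125 = (110*M + 4)*125 = (4 + 110*M)*125 = 500 + 13750*M)
-7631 - r(24) = -7631 - (500 + 13750*24) = -7631 - (500 + 330000) = -7631 - 1*330500 = -7631 - 330500 = -338131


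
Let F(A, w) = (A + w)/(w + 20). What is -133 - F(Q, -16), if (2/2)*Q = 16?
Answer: -133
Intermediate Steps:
Q = 16
F(A, w) = (A + w)/(20 + w)
-133 - F(Q, -16) = -133 - (16 - 16)/(20 - 16) = -133 - 0/4 = -133 - 1*0 = -133 + 0 = -133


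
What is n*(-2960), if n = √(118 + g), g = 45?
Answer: -2960*√163 ≈ -37791.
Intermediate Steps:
n = √163 (n = √(118 + 45) = √163 ≈ 12.767)
n*(-2960) = √163*(-2960) = -2960*√163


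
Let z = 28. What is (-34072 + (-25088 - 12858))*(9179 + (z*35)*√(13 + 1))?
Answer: -661053222 - 70577640*√14 ≈ -9.2513e+8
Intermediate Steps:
(-34072 + (-25088 - 12858))*(9179 + (z*35)*√(13 + 1)) = (-34072 + (-25088 - 12858))*(9179 + (28*35)*√(13 + 1)) = (-34072 - 37946)*(9179 + 980*√14) = -72018*(9179 + 980*√14) = -661053222 - 70577640*√14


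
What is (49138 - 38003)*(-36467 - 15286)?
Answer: -576269655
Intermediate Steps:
(49138 - 38003)*(-36467 - 15286) = 11135*(-51753) = -576269655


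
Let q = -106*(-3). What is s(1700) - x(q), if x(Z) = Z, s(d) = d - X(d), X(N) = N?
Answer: -318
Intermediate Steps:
q = 318
s(d) = 0 (s(d) = d - d = 0)
s(1700) - x(q) = 0 - 1*318 = 0 - 318 = -318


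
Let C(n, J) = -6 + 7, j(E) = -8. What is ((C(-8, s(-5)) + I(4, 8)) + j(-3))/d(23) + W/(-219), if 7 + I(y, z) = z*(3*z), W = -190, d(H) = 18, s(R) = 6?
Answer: 7067/657 ≈ 10.756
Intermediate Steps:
C(n, J) = 1
I(y, z) = -7 + 3*z**2 (I(y, z) = -7 + z*(3*z) = -7 + 3*z**2)
((C(-8, s(-5)) + I(4, 8)) + j(-3))/d(23) + W/(-219) = ((1 + (-7 + 3*8**2)) - 8)/18 - 190/(-219) = ((1 + (-7 + 3*64)) - 8)*(1/18) - 190*(-1/219) = ((1 + (-7 + 192)) - 8)*(1/18) + 190/219 = ((1 + 185) - 8)*(1/18) + 190/219 = (186 - 8)*(1/18) + 190/219 = 178*(1/18) + 190/219 = 89/9 + 190/219 = 7067/657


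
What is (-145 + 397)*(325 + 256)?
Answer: 146412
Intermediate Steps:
(-145 + 397)*(325 + 256) = 252*581 = 146412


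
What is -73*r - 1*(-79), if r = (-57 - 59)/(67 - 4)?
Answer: 13445/63 ≈ 213.41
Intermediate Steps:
r = -116/63 ≈ -1.8413
-73*r - 1*(-79) = -73*(-116/63) - 1*(-79) = 8468/63 + 79 = 13445/63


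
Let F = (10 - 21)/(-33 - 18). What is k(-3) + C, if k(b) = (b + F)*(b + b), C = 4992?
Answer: 85148/17 ≈ 5008.7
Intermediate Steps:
F = 11/51 (F = -11/(-51) = -11*(-1/51) = 11/51 ≈ 0.21569)
k(b) = 2*b*(11/51 + b) (k(b) = (b + 11/51)*(b + b) = (11/51 + b)*(2*b) = 2*b*(11/51 + b))
k(-3) + C = (2/51)*(-3)*(11 + 51*(-3)) + 4992 = (2/51)*(-3)*(11 - 153) + 4992 = (2/51)*(-3)*(-142) + 4992 = 284/17 + 4992 = 85148/17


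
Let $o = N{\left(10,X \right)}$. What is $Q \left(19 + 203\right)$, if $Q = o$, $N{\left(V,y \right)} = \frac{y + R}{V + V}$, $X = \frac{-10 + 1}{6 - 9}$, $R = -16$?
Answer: $- \frac{1443}{10} \approx -144.3$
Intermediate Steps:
$X = 3$ ($X = - \frac{9}{-3} = \left(-9\right) \left(- \frac{1}{3}\right) = 3$)
$N{\left(V,y \right)} = \frac{-16 + y}{2 V}$ ($N{\left(V,y \right)} = \frac{y - 16}{V + V} = \frac{-16 + y}{2 V}$)
$o = - \frac{13}{20}$ ($o = \frac{-16 + 3}{2 \cdot 10} = \frac{1}{2} \cdot \frac{1}{10} \left(-13\right) = - \frac{13}{20} \approx -0.65$)
$Q = - \frac{13}{20} \approx -0.65$
$Q \left(19 + 203\right) = - \frac{13 \left(19 + 203\right)}{20} = \left(- \frac{13}{20}\right) 222 = - \frac{1443}{10}$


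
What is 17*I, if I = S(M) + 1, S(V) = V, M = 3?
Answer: 68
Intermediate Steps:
I = 4 (I = 3 + 1 = 4)
17*I = 17*4 = 68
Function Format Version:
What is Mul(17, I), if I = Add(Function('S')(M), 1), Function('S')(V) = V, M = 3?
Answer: 68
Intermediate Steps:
I = 4 (I = Add(3, 1) = 4)
Mul(17, I) = Mul(17, 4) = 68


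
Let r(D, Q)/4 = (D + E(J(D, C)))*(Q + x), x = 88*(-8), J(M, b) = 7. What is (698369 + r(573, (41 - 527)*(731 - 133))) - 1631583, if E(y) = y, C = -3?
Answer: -676823454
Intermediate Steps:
x = -704
r(D, Q) = 4*(-704 + Q)*(7 + D) (r(D, Q) = 4*((D + 7)*(Q - 704)) = 4*((7 + D)*(-704 + Q)) = 4*((-704 + Q)*(7 + D)) = 4*(-704 + Q)*(7 + D))
(698369 + r(573, (41 - 527)*(731 - 133))) - 1631583 = (698369 + (-19712 - 2816*573 + 28*((41 - 527)*(731 - 133)) + 4*573*((41 - 527)*(731 - 133)))) - 1631583 = (698369 + (-19712 - 1613568 + 28*(-486*598) + 4*573*(-486*598))) - 1631583 = (698369 + (-19712 - 1613568 + 28*(-290628) + 4*573*(-290628))) - 1631583 = (698369 + (-19712 - 1613568 - 8137584 - 666119376)) - 1631583 = (698369 - 675890240) - 1631583 = -675191871 - 1631583 = -676823454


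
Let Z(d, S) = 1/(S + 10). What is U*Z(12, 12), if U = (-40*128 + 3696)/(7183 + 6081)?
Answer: -89/18238 ≈ -0.0048799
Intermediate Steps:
U = -89/829 (U = (-5120 + 3696)/13264 = -1424*1/13264 = -89/829 ≈ -0.10736)
Z(d, S) = 1/(10 + S)
U*Z(12, 12) = -89/(829*(10 + 12)) = -89/829/22 = -89/829*1/22 = -89/18238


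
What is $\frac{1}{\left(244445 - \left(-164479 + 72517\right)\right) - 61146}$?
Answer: $\frac{1}{275261} \approx 3.6329 \cdot 10^{-6}$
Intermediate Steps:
$\frac{1}{\left(244445 - \left(-164479 + 72517\right)\right) - 61146} = \frac{1}{\left(244445 - -91962\right) - 61146} = \frac{1}{\left(244445 + 91962\right) - 61146} = \frac{1}{336407 - 61146} = \frac{1}{275261}$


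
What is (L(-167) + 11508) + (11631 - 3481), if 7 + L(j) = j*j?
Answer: 47540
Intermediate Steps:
L(j) = -7 + j² (L(j) = -7 + j*j = -7 + j²)
(L(-167) + 11508) + (11631 - 3481) = ((-7 + (-167)²) + 11508) + (11631 - 3481) = ((-7 + 27889) + 11508) + 8150 = (27882 + 11508) + 8150 = 39390 + 8150 = 47540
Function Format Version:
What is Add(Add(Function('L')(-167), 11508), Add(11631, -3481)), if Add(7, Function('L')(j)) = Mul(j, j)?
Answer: 47540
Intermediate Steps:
Function('L')(j) = Add(-7, Pow(j, 2)) (Function('L')(j) = Add(-7, Mul(j, j)) = Add(-7, Pow(j, 2)))
Add(Add(Function('L')(-167), 11508), Add(11631, -3481)) = Add(Add(Add(-7, Pow(-167, 2)), 11508), Add(11631, -3481)) = Add(Add(Add(-7, 27889), 11508), 8150) = Add(Add(27882, 11508), 8150) = Add(39390, 8150) = 47540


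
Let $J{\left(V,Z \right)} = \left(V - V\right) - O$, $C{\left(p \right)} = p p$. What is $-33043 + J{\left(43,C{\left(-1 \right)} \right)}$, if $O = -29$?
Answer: $-33014$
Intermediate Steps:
$C{\left(p \right)} = p^{2}$
$J{\left(V,Z \right)} = 29$ ($J{\left(V,Z \right)} = \left(V - V\right) - -29 = 0 + 29 = 29$)
$-33043 + J{\left(43,C{\left(-1 \right)} \right)} = -33043 + 29 = -33014$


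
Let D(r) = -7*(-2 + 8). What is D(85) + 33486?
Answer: 33444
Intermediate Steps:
D(r) = -42 (D(r) = -7*6 = -42)
D(85) + 33486 = -42 + 33486 = 33444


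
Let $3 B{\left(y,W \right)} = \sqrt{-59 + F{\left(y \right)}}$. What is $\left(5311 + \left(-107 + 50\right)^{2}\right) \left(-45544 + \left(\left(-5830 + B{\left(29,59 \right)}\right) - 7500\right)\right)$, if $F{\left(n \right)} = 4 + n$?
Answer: $-503961440 + \frac{8560 i \sqrt{26}}{3} \approx -5.0396 \cdot 10^{8} + 14549.0 i$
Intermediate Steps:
$B{\left(y,W \right)} = \frac{\sqrt{-55 + y}}{3}$ ($B{\left(y,W \right)} = \frac{\sqrt{-59 + \left(4 + y\right)}}{3} = \frac{\sqrt{-55 + y}}{3}$)
$\left(5311 + \left(-107 + 50\right)^{2}\right) \left(-45544 + \left(\left(-5830 + B{\left(29,59 \right)}\right) - 7500\right)\right) = \left(5311 + \left(-107 + 50\right)^{2}\right) \left(-45544 - \left(13330 - \frac{\sqrt{-55 + 29}}{3}\right)\right) = \left(5311 + \left(-57\right)^{2}\right) \left(-45544 - \left(13330 - \frac{i \sqrt{26}}{3}\right)\right) = \left(5311 + 3249\right) \left(-45544 - \left(13330 - \frac{i \sqrt{26}}{3}\right)\right) = 8560 \left(-45544 - \left(13330 - \frac{i \sqrt{26}}{3}\right)\right) = 8560 \left(-58874 + \frac{i \sqrt{26}}{3}\right) = -503961440 + \frac{8560 i \sqrt{26}}{3}$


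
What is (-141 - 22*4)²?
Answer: 52441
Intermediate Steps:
(-141 - 22*4)² = (-141 - 88)² = (-229)² = 52441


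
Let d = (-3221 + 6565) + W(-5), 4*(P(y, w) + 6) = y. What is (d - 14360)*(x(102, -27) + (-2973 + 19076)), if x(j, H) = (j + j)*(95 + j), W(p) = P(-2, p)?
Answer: -1240935095/2 ≈ -6.2047e+8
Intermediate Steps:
P(y, w) = -6 + y/4
W(p) = -13/2 (W(p) = -6 + (¼)*(-2) = -6 - ½ = -13/2)
x(j, H) = 2*j*(95 + j) (x(j, H) = (2*j)*(95 + j) = 2*j*(95 + j))
d = 6675/2 (d = (-3221 + 6565) - 13/2 = 3344 - 13/2 = 6675/2 ≈ 3337.5)
(d - 14360)*(x(102, -27) + (-2973 + 19076)) = (6675/2 - 14360)*(2*102*(95 + 102) + (-2973 + 19076)) = -22045*(2*102*197 + 16103)/2 = -22045*(40188 + 16103)/2 = -22045/2*56291 = -1240935095/2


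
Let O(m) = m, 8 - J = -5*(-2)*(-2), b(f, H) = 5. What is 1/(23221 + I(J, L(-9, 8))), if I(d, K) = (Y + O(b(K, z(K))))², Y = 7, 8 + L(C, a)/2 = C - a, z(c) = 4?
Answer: 1/23365 ≈ 4.2799e-5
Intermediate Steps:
L(C, a) = -16 - 2*a + 2*C (L(C, a) = -16 + 2*(C - a) = -16 + (-2*a + 2*C) = -16 - 2*a + 2*C)
J = 28 (J = 8 - (-5*(-2))*(-2) = 8 - 10*(-2) = 8 - 1*(-20) = 8 + 20 = 28)
I(d, K) = 144 (I(d, K) = (7 + 5)² = 12² = 144)
1/(23221 + I(J, L(-9, 8))) = 1/(23221 + 144) = 1/23365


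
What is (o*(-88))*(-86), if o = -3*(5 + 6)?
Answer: -249744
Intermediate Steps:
o = -33 (o = -3*11 = -33)
(o*(-88))*(-86) = -33*(-88)*(-86) = 2904*(-86) = -249744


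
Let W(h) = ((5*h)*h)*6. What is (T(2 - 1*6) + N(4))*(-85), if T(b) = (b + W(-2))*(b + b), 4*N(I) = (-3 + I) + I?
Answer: 315095/4 ≈ 78774.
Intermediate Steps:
W(h) = 30*h**2 (W(h) = (5*h**2)*6 = 30*h**2)
N(I) = -3/4 + I/2 (N(I) = ((-3 + I) + I)/4 = (-3 + 2*I)/4 = -3/4 + I/2)
T(b) = 2*b*(120 + b) (T(b) = (b + 30*(-2)**2)*(b + b) = (b + 30*4)*(2*b) = (b + 120)*(2*b) = (120 + b)*(2*b) = 2*b*(120 + b))
(T(2 - 1*6) + N(4))*(-85) = (2*(2 - 1*6)*(120 + (2 - 1*6)) + (-3/4 + (1/2)*4))*(-85) = (2*(2 - 6)*(120 + (2 - 6)) + (-3/4 + 2))*(-85) = (2*(-4)*(120 - 4) + 5/4)*(-85) = (2*(-4)*116 + 5/4)*(-85) = (-928 + 5/4)*(-85) = -3707/4*(-85) = 315095/4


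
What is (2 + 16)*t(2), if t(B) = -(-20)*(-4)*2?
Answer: -2880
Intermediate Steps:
t(B) = -160 (t(B) = -4*20*2 = -80*2 = -160)
(2 + 16)*t(2) = (2 + 16)*(-160) = 18*(-160) = -2880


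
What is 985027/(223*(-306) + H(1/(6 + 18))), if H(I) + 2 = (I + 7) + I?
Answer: -11820324/818795 ≈ -14.436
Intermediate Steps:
H(I) = 5 + 2*I (H(I) = -2 + ((I + 7) + I) = -2 + ((7 + I) + I) = -2 + (7 + 2*I) = 5 + 2*I)
985027/(223*(-306) + H(1/(6 + 18))) = 985027/(223*(-306) + (5 + 2/(6 + 18))) = 985027/(-68238 + (5 + 2/24)) = 985027/(-68238 + (5 + 2*(1/24))) = 985027/(-68238 + (5 + 1/12)) = 985027/(-68238 + 61/12) = 985027/(-818795/12) = 985027*(-12/818795) = -11820324/818795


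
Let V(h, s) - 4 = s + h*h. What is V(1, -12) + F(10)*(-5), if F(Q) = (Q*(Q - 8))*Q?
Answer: -1007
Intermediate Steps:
V(h, s) = 4 + s + h² (V(h, s) = 4 + (s + h*h) = 4 + (s + h²) = 4 + s + h²)
F(Q) = Q²*(-8 + Q) (F(Q) = (Q*(-8 + Q))*Q = Q²*(-8 + Q))
V(1, -12) + F(10)*(-5) = (4 - 12 + 1²) + (10²*(-8 + 10))*(-5) = (4 - 12 + 1) + (100*2)*(-5) = -7 + 200*(-5) = -7 - 1000 = -1007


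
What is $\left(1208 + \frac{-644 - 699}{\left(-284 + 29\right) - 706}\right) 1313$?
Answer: $\frac{1526009303}{961} \approx 1.5879 \cdot 10^{6}$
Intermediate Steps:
$\left(1208 + \frac{-644 - 699}{\left(-284 + 29\right) - 706}\right) 1313 = \left(1208 - \frac{1343}{-255 - 706}\right) 1313 = \left(1208 - \frac{1343}{-961}\right) 1313 = \left(1208 - - \frac{1343}{961}\right) 1313 = \left(1208 + \frac{1343}{961}\right) 1313 = \frac{1162231}{961} \cdot 1313 = \frac{1526009303}{961}$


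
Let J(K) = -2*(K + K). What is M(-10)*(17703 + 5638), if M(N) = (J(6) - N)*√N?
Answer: -326774*I*√10 ≈ -1.0334e+6*I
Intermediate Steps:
J(K) = -4*K
M(N) = √N*(-24 - N) (M(N) = (-4*6 - N)*√N = (-24 - N)*√N = √N*(-24 - N))
M(-10)*(17703 + 5638) = (√(-10)*(-24 - 1*(-10)))*(17703 + 5638) = ((I*√10)*(-24 + 10))*23341 = ((I*√10)*(-14))*23341 = -14*I*√10*23341 = -326774*I*√10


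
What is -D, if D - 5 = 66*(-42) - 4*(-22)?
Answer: 2679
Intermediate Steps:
D = -2679 (D = 5 + (66*(-42) - 4*(-22)) = 5 + (-2772 + 88) = 5 - 2684 = -2679)
-D = -1*(-2679) = 2679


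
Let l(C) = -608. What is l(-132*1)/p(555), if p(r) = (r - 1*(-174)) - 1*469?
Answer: -152/65 ≈ -2.3385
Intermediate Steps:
p(r) = -295 + r (p(r) = (r + 174) - 469 = (174 + r) - 469 = -295 + r)
l(-132*1)/p(555) = -608/(-295 + 555) = -608/260 = -608*1/260 = -152/65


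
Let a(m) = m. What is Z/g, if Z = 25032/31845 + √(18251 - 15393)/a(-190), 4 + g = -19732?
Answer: -1043/26187205 + √2858/3749840 ≈ -2.5572e-5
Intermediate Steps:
g = -19736 (g = -4 - 19732 = -19736)
Z = 8344/10615 - √2858/190 (Z = 25032/31845 + √(18251 - 15393)/(-190) = 25032*(1/31845) + √2858*(-1/190) = 8344/10615 - √2858/190 ≈ 0.50469)
Z/g = (8344/10615 - √2858/190)/(-19736) = (8344/10615 - √2858/190)*(-1/19736) = -1043/26187205 + √2858/3749840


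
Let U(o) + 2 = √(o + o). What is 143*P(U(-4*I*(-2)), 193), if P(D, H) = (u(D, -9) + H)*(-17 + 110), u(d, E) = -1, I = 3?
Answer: 2553408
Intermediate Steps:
U(o) = -2 + √2*√o (U(o) = -2 + √(o + o) = -2 + √(2*o) = -2 + √2*√o)
P(D, H) = -93 + 93*H (P(D, H) = (-1 + H)*(-17 + 110) = (-1 + H)*93 = -93 + 93*H)
143*P(U(-4*I*(-2)), 193) = 143*(-93 + 93*193) = 143*(-93 + 17949) = 143*17856 = 2553408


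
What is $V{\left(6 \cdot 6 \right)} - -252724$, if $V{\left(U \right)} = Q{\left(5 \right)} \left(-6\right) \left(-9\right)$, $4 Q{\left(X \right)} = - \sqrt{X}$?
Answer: $252724 - \frac{27 \sqrt{5}}{2} \approx 2.5269 \cdot 10^{5}$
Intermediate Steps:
$Q{\left(X \right)} = - \frac{\sqrt{X}}{4}$ ($Q{\left(X \right)} = \frac{\left(-1\right) \sqrt{X}}{4} = - \frac{\sqrt{X}}{4}$)
$V{\left(U \right)} = - \frac{27 \sqrt{5}}{2}$ ($V{\left(U \right)} = - \frac{\sqrt{5}}{4} \left(-6\right) \left(-9\right) = \frac{3 \sqrt{5}}{2} \left(-9\right) = - \frac{27 \sqrt{5}}{2}$)
$V{\left(6 \cdot 6 \right)} - -252724 = - \frac{27 \sqrt{5}}{2} - -252724 = - \frac{27 \sqrt{5}}{2} + 252724 = 252724 - \frac{27 \sqrt{5}}{2}$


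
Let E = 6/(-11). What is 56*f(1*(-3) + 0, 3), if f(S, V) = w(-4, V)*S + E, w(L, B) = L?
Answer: 7056/11 ≈ 641.45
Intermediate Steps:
E = -6/11 (E = 6*(-1/11) = -6/11 ≈ -0.54545)
f(S, V) = -6/11 - 4*S (f(S, V) = -4*S - 6/11 = -6/11 - 4*S)
56*f(1*(-3) + 0, 3) = 56*(-6/11 - 4*(1*(-3) + 0)) = 56*(-6/11 - 4*(-3 + 0)) = 56*(-6/11 - 4*(-3)) = 56*(-6/11 + 12) = 56*(126/11) = 7056/11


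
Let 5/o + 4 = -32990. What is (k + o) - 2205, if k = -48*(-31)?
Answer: -23656703/32994 ≈ -717.00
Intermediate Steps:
k = 1488
o = -5/32994 (o = 5/(-4 - 32990) = 5/(-32994) = 5*(-1/32994) = -5/32994 ≈ -0.00015154)
(k + o) - 2205 = (1488 - 5/32994) - 2205 = 49095067/32994 - 2205 = -23656703/32994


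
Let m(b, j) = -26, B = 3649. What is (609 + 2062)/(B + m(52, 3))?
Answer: 2671/3623 ≈ 0.73723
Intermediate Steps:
(609 + 2062)/(B + m(52, 3)) = (609 + 2062)/(3649 - 26) = 2671/3623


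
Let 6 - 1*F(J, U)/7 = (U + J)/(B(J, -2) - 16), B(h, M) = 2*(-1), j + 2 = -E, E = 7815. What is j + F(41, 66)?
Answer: -139201/18 ≈ -7733.4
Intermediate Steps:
j = -7817 (j = -2 - 1*7815 = -2 - 7815 = -7817)
B(h, M) = -2
F(J, U) = 42 + 7*J/18 + 7*U/18 (F(J, U) = 42 - 7*(U + J)/(-2 - 16) = 42 - 7*(J + U)/(-18) = 42 - 7*(J + U)*(-1)/18 = 42 - 7*(-J/18 - U/18) = 42 + (7*J/18 + 7*U/18) = 42 + 7*J/18 + 7*U/18)
j + F(41, 66) = -7817 + (42 + (7/18)*41 + (7/18)*66) = -7817 + (42 + 287/18 + 77/3) = -7817 + 1505/18 = -139201/18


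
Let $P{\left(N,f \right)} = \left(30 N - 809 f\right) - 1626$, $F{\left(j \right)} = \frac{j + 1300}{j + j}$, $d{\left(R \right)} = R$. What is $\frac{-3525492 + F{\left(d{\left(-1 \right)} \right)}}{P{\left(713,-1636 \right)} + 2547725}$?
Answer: $- \frac{1007469}{1111718} \approx -0.90623$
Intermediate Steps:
$F{\left(j \right)} = \frac{1300 + j}{2 j}$
$P{\left(N,f \right)} = -1626 - 809 f + 30 N$ ($P{\left(N,f \right)} = \left(- 809 f + 30 N\right) - 1626 = -1626 - 809 f + 30 N$)
$\frac{-3525492 + F{\left(d{\left(-1 \right)} \right)}}{P{\left(713,-1636 \right)} + 2547725} = \frac{-3525492 + \frac{1300 - 1}{2 \left(-1\right)}}{\left(-1626 - -1323524 + 30 \cdot 713\right) + 2547725} = \frac{-3525492 + \frac{1}{2} \left(-1\right) 1299}{\left(-1626 + 1323524 + 21390\right) + 2547725} = \frac{-3525492 - \frac{1299}{2}}{1343288 + 2547725} = - \frac{7052283}{2 \cdot 3891013} = \left(- \frac{7052283}{2}\right) \frac{1}{3891013} = - \frac{1007469}{1111718}$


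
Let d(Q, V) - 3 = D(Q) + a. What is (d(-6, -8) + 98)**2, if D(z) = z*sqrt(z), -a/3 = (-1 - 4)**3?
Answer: 226360 - 5712*I*sqrt(6) ≈ 2.2636e+5 - 13991.0*I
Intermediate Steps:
a = 375 (a = -3*(-1 - 4)**3 = -3*(-5)**3 = -3*(-125) = 375)
D(z) = z**(3/2)
d(Q, V) = 378 + Q**(3/2) (d(Q, V) = 3 + (Q**(3/2) + 375) = 3 + (375 + Q**(3/2)) = 378 + Q**(3/2))
(d(-6, -8) + 98)**2 = ((378 + (-6)**(3/2)) + 98)**2 = ((378 - 6*I*sqrt(6)) + 98)**2 = (476 - 6*I*sqrt(6))**2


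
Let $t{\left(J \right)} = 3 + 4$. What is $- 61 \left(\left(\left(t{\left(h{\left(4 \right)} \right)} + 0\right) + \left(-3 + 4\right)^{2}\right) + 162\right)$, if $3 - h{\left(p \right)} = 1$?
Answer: $-10370$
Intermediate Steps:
$h{\left(p \right)} = 2$ ($h{\left(p \right)} = 3 - 1 = 2$)
$t{\left(J \right)} = 7$
$- 61 \left(\left(\left(t{\left(h{\left(4 \right)} \right)} + 0\right) + \left(-3 + 4\right)^{2}\right) + 162\right) = - 61 \left(\left(\left(7 + 0\right) + \left(-3 + 4\right)^{2}\right) + 162\right) = - 61 \left(\left(7 + 1^{2}\right) + 162\right) = - 61 \left(\left(7 + 1\right) + 162\right) = - 61 \left(8 + 162\right) = \left(-61\right) 170 = -10370$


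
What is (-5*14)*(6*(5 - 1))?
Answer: -1680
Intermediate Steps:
(-5*14)*(6*(5 - 1)) = -420*4 = -70*24 = -1680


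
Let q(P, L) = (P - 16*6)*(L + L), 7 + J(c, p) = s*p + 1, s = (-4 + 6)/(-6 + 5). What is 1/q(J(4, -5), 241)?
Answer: -1/44344 ≈ -2.2551e-5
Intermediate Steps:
s = -2 (s = 2/(-1) = 2*(-1) = -2)
J(c, p) = -6 - 2*p (J(c, p) = -7 + (-2*p + 1) = -7 + (1 - 2*p) = -6 - 2*p)
q(P, L) = 2*L*(-96 + P) (q(P, L) = (P - 96)*(2*L) = (-96 + P)*(2*L) = 2*L*(-96 + P))
1/q(J(4, -5), 241) = 1/(2*241*(-96 + (-6 - 2*(-5)))) = 1/(2*241*(-96 + (-6 + 10))) = 1/(2*241*(-96 + 4)) = 1/(2*241*(-92)) = 1/(-44344) = -1/44344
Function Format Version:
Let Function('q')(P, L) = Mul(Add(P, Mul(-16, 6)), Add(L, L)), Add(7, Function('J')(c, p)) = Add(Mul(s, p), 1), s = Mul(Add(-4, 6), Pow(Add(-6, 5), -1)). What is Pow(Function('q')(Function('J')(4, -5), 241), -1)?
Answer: Rational(-1, 44344) ≈ -2.2551e-5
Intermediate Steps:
s = -2 (s = Mul(2, Pow(-1, -1)) = Mul(2, -1) = -2)
Function('J')(c, p) = Add(-6, Mul(-2, p)) (Function('J')(c, p) = Add(-7, Add(Mul(-2, p), 1)) = Add(-7, Add(1, Mul(-2, p))) = Add(-6, Mul(-2, p)))
Function('q')(P, L) = Mul(2, L, Add(-96, P)) (Function('q')(P, L) = Mul(Add(P, -96), Mul(2, L)) = Mul(Add(-96, P), Mul(2, L)) = Mul(2, L, Add(-96, P)))
Pow(Function('q')(Function('J')(4, -5), 241), -1) = Pow(Mul(2, 241, Add(-96, Add(-6, Mul(-2, -5)))), -1) = Pow(Mul(2, 241, Add(-96, Add(-6, 10))), -1) = Pow(Mul(2, 241, Add(-96, 4)), -1) = Pow(Mul(2, 241, -92), -1) = Pow(-44344, -1) = Rational(-1, 44344)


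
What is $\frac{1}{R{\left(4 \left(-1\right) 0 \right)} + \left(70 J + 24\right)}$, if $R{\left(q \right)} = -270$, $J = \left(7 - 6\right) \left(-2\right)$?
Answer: $- \frac{1}{386} \approx -0.0025907$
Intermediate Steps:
$J = -2$ ($J = 1 \left(-2\right) = -2$)
$\frac{1}{R{\left(4 \left(-1\right) 0 \right)} + \left(70 J + 24\right)} = \frac{1}{-270 + \left(70 \left(-2\right) + 24\right)} = \frac{1}{-270 + \left(-140 + 24\right)} = \frac{1}{-270 - 116} = \frac{1}{-386} = - \frac{1}{386}$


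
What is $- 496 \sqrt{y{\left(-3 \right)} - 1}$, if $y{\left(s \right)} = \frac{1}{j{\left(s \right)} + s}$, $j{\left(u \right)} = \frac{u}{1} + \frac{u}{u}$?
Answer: $- \frac{496 i \sqrt{30}}{5} \approx - 543.34 i$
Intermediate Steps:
$j{\left(u \right)} = 1 + u$ ($j{\left(u \right)} = u 1 + 1 = u + 1 = 1 + u$)
$y{\left(s \right)} = \frac{1}{1 + 2 s}$ ($y{\left(s \right)} = \frac{1}{\left(1 + s\right) + s} = \frac{1}{1 + 2 s}$)
$- 496 \sqrt{y{\left(-3 \right)} - 1} = - 496 \sqrt{\frac{1}{1 + 2 \left(-3\right)} - 1} = - 496 \sqrt{\frac{1}{1 - 6} - 1} = - 496 \sqrt{\frac{1}{-5} - 1} = - 496 \sqrt{- \frac{1}{5} - 1} = - 496 \sqrt{- \frac{6}{5}} = - 496 \frac{i \sqrt{30}}{5} = - \frac{496 i \sqrt{30}}{5}$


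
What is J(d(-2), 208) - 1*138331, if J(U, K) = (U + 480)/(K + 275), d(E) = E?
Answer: -66813395/483 ≈ -1.3833e+5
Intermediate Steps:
J(U, K) = (480 + U)/(275 + K)
J(d(-2), 208) - 1*138331 = (480 - 2)/(275 + 208) - 1*138331 = 478/483 - 138331 = -66813395/483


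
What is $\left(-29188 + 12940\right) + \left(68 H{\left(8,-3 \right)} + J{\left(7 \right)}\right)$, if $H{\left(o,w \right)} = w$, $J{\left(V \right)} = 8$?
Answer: $-16444$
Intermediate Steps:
$\left(-29188 + 12940\right) + \left(68 H{\left(8,-3 \right)} + J{\left(7 \right)}\right) = \left(-29188 + 12940\right) + \left(68 \left(-3\right) + 8\right) = -16248 + \left(-204 + 8\right) = -16248 - 196 = -16444$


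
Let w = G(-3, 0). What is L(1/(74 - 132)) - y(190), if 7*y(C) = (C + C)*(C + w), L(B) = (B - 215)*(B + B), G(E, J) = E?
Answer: -119435623/11774 ≈ -10144.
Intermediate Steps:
L(B) = 2*B*(-215 + B) (L(B) = (-215 + B)*(2*B) = 2*B*(-215 + B))
w = -3
y(C) = 2*C*(-3 + C)/7 (y(C) = ((C + C)*(C - 3))/7 = ((2*C)*(-3 + C))/7 = (2*C*(-3 + C))/7 = 2*C*(-3 + C)/7)
L(1/(74 - 132)) - y(190) = 2*(-215 + 1/(74 - 132))/(74 - 132) - 2*190*(-3 + 190)/7 = 2*(-215 + 1/(-58))/(-58) - 2*190*187/7 = 2*(-1/58)*(-215 - 1/58) - 1*71060/7 = 2*(-1/58)*(-12471/58) - 71060/7 = 12471/1682 - 71060/7 = -119435623/11774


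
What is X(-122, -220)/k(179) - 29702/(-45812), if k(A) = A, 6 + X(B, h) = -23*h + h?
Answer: 113385933/4100174 ≈ 27.654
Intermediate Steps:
X(B, h) = -6 - 22*h (X(B, h) = -6 + (-23*h + h) = -6 - 22*h)
X(-122, -220)/k(179) - 29702/(-45812) = (-6 - 22*(-220))/179 - 29702/(-45812) = (-6 + 4840)*(1/179) - 29702*(-1/45812) = 4834*(1/179) + 14851/22906 = 4834/179 + 14851/22906 = 113385933/4100174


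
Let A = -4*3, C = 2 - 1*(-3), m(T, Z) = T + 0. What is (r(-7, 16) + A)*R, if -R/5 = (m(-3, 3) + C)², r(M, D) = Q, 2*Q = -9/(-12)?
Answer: 465/2 ≈ 232.50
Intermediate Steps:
m(T, Z) = T
C = 5 (C = 2 + 3 = 5)
Q = 3/8 (Q = (-9/(-12))/2 = (-9*(-1/12))/2 = (½)*(¾) = 3/8 ≈ 0.37500)
r(M, D) = 3/8
R = -20 (R = -5*(-3 + 5)² = -5*2² = -5*4 = -20)
A = -12
(r(-7, 16) + A)*R = (3/8 - 12)*(-20) = -93/8*(-20) = 465/2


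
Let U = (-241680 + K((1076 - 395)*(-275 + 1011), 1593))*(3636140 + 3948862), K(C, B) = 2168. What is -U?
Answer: 1816698999024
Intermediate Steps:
U = -1816698999024 (U = (-241680 + 2168)*(3636140 + 3948862) = -239512*7585002 = -1816698999024)
-U = -1*(-1816698999024) = 1816698999024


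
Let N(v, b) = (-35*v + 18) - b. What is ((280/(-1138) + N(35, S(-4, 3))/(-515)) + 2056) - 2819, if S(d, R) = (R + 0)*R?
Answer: -222965901/293035 ≈ -760.88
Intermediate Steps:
S(d, R) = R**2 (S(d, R) = R*R = R**2)
N(v, b) = 18 - b - 35*v (N(v, b) = (18 - 35*v) - b = 18 - b - 35*v)
((280/(-1138) + N(35, S(-4, 3))/(-515)) + 2056) - 2819 = ((280/(-1138) + (18 - 1*3**2 - 35*35)/(-515)) + 2056) - 2819 = ((280*(-1/1138) + (18 - 1*9 - 1225)*(-1/515)) + 2056) - 2819 = ((-140/569 + (18 - 9 - 1225)*(-1/515)) + 2056) - 2819 = ((-140/569 - 1216*(-1/515)) + 2056) - 2819 = ((-140/569 + 1216/515) + 2056) - 2819 = (619804/293035 + 2056) - 2819 = 603099764/293035 - 2819 = -222965901/293035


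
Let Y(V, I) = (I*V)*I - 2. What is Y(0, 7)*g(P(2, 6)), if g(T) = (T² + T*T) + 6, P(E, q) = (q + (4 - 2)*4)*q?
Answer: -28236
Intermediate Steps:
P(E, q) = q*(8 + q) (P(E, q) = (q + 2*4)*q = (q + 8)*q = (8 + q)*q = q*(8 + q))
g(T) = 6 + 2*T² (g(T) = (T² + T²) + 6 = 2*T² + 6 = 6 + 2*T²)
Y(V, I) = -2 + V*I² (Y(V, I) = V*I² - 2 = -2 + V*I²)
Y(0, 7)*g(P(2, 6)) = (-2 + 0*7²)*(6 + 2*(6*(8 + 6))²) = (-2 + 0*49)*(6 + 2*(6*14)²) = (-2 + 0)*(6 + 2*84²) = -2*(6 + 2*7056) = -2*(6 + 14112) = -2*14118 = -28236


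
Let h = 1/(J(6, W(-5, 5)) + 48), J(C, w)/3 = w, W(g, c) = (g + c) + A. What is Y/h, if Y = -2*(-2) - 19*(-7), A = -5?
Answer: 4521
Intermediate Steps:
Y = 137 (Y = 4 + 133 = 137)
W(g, c) = -5 + c + g (W(g, c) = (g + c) - 5 = (c + g) - 5 = -5 + c + g)
J(C, w) = 3*w
h = 1/33 (h = 1/(3*(-5 + 5 - 5) + 48) = 1/(3*(-5) + 48) = 1/(-15 + 48) = 1/33 ≈ 0.030303)
Y/h = 137/(1/33) = 137*33 = 4521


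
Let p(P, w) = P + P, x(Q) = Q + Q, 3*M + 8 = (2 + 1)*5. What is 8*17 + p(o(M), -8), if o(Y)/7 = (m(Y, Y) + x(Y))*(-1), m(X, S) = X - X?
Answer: 212/3 ≈ 70.667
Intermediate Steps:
M = 7/3 (M = -8/3 + ((2 + 1)*5)/3 = -8/3 + (3*5)/3 = -8/3 + (⅓)*15 = -8/3 + 5 = 7/3 ≈ 2.3333)
x(Q) = 2*Q
m(X, S) = 0
o(Y) = -14*Y (o(Y) = 7*((0 + 2*Y)*(-1)) = 7*((2*Y)*(-1)) = 7*(-2*Y) = -14*Y)
p(P, w) = 2*P
8*17 + p(o(M), -8) = 8*17 + 2*(-14*7/3) = 136 + 2*(-98/3) = 136 - 196/3 = 212/3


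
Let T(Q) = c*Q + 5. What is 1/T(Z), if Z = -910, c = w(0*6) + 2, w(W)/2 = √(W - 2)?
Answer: I/(5*(-363*I + 364*√2)) ≈ -0.00018298 + 0.00025949*I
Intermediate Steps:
w(W) = 2*√(-2 + W) (w(W) = 2*√(W - 2) = 2*√(-2 + W))
c = 2 + 2*I*√2 (c = 2*√(-2 + 0*6) + 2 = 2*√(-2 + 0) + 2 = 2*√(-2) + 2 = 2*(I*√2) + 2 = 2*I*√2 + 2 = 2 + 2*I*√2 ≈ 2.0 + 2.8284*I)
T(Q) = 5 + Q*(2 + 2*I*√2) (T(Q) = (2 + 2*I*√2)*Q + 5 = Q*(2 + 2*I*√2) + 5 = 5 + Q*(2 + 2*I*√2))
1/T(Z) = 1/(5 + 2*(-910)*(1 + I*√2)) = 1/(5 + (-1820 - 1820*I*√2)) = 1/(-1815 - 1820*I*√2)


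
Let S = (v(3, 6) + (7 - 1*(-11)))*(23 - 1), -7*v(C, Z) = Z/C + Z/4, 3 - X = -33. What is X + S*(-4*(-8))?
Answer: 12356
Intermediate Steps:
X = 36 (X = 3 - 1*(-33) = 3 + 33 = 36)
v(C, Z) = -Z/28 - Z/(7*C) (v(C, Z) = -(Z/C + Z/4)/7 = -(Z/4 + Z/C)/7 = -Z/28 - Z/(7*C))
S = 385 (S = (-1/28*6*(4 + 3)/3 + (7 - 1*(-11)))*(23 - 1) = (-1/28*6*⅓*7 + (7 + 11))*22 = (-½ + 18)*22 = (35/2)*22 = 385)
X + S*(-4*(-8)) = 36 + 385*(-4*(-8)) = 36 + 385*32 = 36 + 12320 = 12356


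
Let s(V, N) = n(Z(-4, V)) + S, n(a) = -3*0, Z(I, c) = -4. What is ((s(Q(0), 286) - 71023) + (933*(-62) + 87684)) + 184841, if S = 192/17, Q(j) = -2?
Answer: 2442344/17 ≈ 1.4367e+5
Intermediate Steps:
n(a) = 0
S = 192/17 (S = 192*(1/17) = 192/17 ≈ 11.294)
s(V, N) = 192/17 (s(V, N) = 0 + 192/17 = 192/17)
((s(Q(0), 286) - 71023) + (933*(-62) + 87684)) + 184841 = ((192/17 - 71023) + (933*(-62) + 87684)) + 184841 = (-1207199/17 + (-57846 + 87684)) + 184841 = (-1207199/17 + 29838) + 184841 = -699953/17 + 184841 = 2442344/17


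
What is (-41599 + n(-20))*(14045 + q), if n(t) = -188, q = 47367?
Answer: -2566223244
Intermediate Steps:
(-41599 + n(-20))*(14045 + q) = (-41599 - 188)*(14045 + 47367) = -41787*61412 = -2566223244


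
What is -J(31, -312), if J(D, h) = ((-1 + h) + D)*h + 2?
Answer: -87986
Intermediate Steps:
J(D, h) = 2 + h*(-1 + D + h) (J(D, h) = (-1 + D + h)*h + 2 = h*(-1 + D + h) + 2 = 2 + h*(-1 + D + h))
-J(31, -312) = -(2 + (-312)² - 1*(-312) + 31*(-312)) = -(2 + 97344 + 312 - 9672) = -1*87986 = -87986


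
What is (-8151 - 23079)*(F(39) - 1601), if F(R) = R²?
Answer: 2498400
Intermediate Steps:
(-8151 - 23079)*(F(39) - 1601) = (-8151 - 23079)*(39² - 1601) = -31230*(1521 - 1601) = -31230*(-80) = 2498400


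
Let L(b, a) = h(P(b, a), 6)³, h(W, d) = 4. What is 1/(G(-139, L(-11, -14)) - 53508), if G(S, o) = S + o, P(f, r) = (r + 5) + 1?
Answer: -1/53583 ≈ -1.8663e-5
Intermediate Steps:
P(f, r) = 6 + r (P(f, r) = (5 + r) + 1 = 6 + r)
L(b, a) = 64 (L(b, a) = 4³ = 64)
1/(G(-139, L(-11, -14)) - 53508) = 1/((-139 + 64) - 53508) = 1/(-75 - 53508) = 1/(-53583) = -1/53583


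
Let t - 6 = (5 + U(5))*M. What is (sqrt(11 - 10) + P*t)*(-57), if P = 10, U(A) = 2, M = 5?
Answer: -23427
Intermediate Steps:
t = 41 (t = 6 + (5 + 2)*5 = 6 + 7*5 = 6 + 35 = 41)
(sqrt(11 - 10) + P*t)*(-57) = (sqrt(11 - 10) + 10*41)*(-57) = (sqrt(1) + 410)*(-57) = (1 + 410)*(-57) = 411*(-57) = -23427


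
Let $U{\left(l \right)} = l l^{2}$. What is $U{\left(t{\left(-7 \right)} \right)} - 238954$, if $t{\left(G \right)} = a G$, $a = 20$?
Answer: $-2982954$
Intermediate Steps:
$t{\left(G \right)} = 20 G$
$U{\left(l \right)} = l^{3}$
$U{\left(t{\left(-7 \right)} \right)} - 238954 = \left(20 \left(-7\right)\right)^{3} - 238954 = \left(-140\right)^{3} - 238954 = -2744000 - 238954 = -2982954$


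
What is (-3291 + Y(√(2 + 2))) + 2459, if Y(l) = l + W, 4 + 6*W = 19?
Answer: -1655/2 ≈ -827.50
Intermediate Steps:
W = 5/2 (W = -⅔ + (⅙)*19 = -⅔ + 19/6 = 5/2 ≈ 2.5000)
Y(l) = 5/2 + l (Y(l) = l + 5/2 = 5/2 + l)
(-3291 + Y(√(2 + 2))) + 2459 = (-3291 + (5/2 + √(2 + 2))) + 2459 = (-3291 + (5/2 + √4)) + 2459 = (-3291 + (5/2 + 2)) + 2459 = (-3291 + 9/2) + 2459 = -6573/2 + 2459 = -1655/2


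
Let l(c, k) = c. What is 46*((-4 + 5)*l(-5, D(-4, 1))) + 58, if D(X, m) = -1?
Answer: -172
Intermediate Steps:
46*((-4 + 5)*l(-5, D(-4, 1))) + 58 = 46*((-4 + 5)*(-5)) + 58 = 46*(1*(-5)) + 58 = 46*(-5) + 58 = -230 + 58 = -172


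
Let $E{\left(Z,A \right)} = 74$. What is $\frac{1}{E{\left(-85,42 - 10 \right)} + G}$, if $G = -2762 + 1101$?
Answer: $- \frac{1}{1587} \approx -0.00063012$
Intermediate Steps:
$G = -1661$
$\frac{1}{E{\left(-85,42 - 10 \right)} + G} = \frac{1}{74 - 1661} = \frac{1}{-1587} = - \frac{1}{1587}$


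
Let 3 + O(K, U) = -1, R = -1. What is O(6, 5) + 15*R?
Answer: -19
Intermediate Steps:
O(K, U) = -4 (O(K, U) = -3 - 1 = -4)
O(6, 5) + 15*R = -4 + 15*(-1) = -4 - 15 = -19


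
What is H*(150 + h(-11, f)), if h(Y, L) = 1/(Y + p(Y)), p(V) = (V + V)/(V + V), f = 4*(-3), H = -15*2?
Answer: -4497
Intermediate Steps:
H = -30
f = -12
p(V) = 1 (p(V) = (2*V)/((2*V)) = (2*V)*(1/(2*V)) = 1)
h(Y, L) = 1/(1 + Y) (h(Y, L) = 1/(Y + 1) = 1/(1 + Y))
H*(150 + h(-11, f)) = -30*(150 + 1/(1 - 11)) = -30*(150 + 1/(-10)) = -30*(150 - ⅒) = -30*1499/10 = -4497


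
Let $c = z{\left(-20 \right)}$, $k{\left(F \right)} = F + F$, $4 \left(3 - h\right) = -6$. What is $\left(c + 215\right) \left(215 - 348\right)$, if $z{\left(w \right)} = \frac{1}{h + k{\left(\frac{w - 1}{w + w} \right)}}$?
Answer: $- \frac{3176705}{111} \approx -28619.0$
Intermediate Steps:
$h = \frac{9}{2}$ ($h = 3 - - \frac{3}{2} = 3 + \frac{3}{2} = \frac{9}{2} \approx 4.5$)
$k{\left(F \right)} = 2 F$
$z{\left(w \right)} = \frac{1}{\frac{9}{2} + \frac{-1 + w}{w}}$ ($z{\left(w \right)} = \frac{1}{\frac{9}{2} + 2 \frac{w - 1}{w + w}} = \frac{1}{\frac{9}{2} + 2 \frac{-1 + w}{2 w}} = \frac{1}{\frac{9}{2} + \frac{-1 + w}{w}}$)
$c = \frac{20}{111}$ ($c = 2 \left(-20\right) \frac{1}{-2 + 11 \left(-20\right)} = 2 \left(-20\right) \frac{1}{-2 - 220} = 2 \left(-20\right) \frac{1}{-222} = 2 \left(-20\right) \left(- \frac{1}{222}\right) = \frac{20}{111} \approx 0.18018$)
$\left(c + 215\right) \left(215 - 348\right) = \left(\frac{20}{111} + 215\right) \left(215 - 348\right) = \frac{23885}{111} \left(-133\right) = - \frac{3176705}{111}$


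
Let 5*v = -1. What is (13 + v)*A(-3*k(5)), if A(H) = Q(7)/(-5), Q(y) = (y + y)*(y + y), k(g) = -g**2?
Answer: -12544/25 ≈ -501.76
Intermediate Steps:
v = -1/5 (v = (1/5)*(-1) = -1/5 ≈ -0.20000)
Q(y) = 4*y**2 (Q(y) = (2*y)*(2*y) = 4*y**2)
A(H) = -196/5 (A(H) = (4*7**2)/(-5) = (4*49)*(-1/5) = 196*(-1/5) = -196/5)
(13 + v)*A(-3*k(5)) = (13 - 1/5)*(-196/5) = (64/5)*(-196/5) = -12544/25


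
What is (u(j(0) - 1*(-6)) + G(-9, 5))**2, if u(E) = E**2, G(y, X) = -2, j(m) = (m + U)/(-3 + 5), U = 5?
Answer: 78961/16 ≈ 4935.1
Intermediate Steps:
j(m) = 5/2 + m/2 (j(m) = (m + 5)/(-3 + 5) = (5 + m)/2 = (5 + m)*(1/2) = 5/2 + m/2)
(u(j(0) - 1*(-6)) + G(-9, 5))**2 = (((5/2 + (1/2)*0) - 1*(-6))**2 - 2)**2 = (((5/2 + 0) + 6)**2 - 2)**2 = ((5/2 + 6)**2 - 2)**2 = ((17/2)**2 - 2)**2 = (289/4 - 2)**2 = (281/4)**2 = 78961/16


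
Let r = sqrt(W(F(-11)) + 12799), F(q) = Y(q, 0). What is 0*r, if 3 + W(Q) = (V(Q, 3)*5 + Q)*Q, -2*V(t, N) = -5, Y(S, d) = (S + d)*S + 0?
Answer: 0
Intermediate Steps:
Y(S, d) = S*(S + d) (Y(S, d) = S*(S + d) + 0 = S*(S + d))
V(t, N) = 5/2 (V(t, N) = -1/2*(-5) = 5/2)
F(q) = q**2 (F(q) = q*(q + 0) = q*q = q**2)
W(Q) = -3 + Q*(25/2 + Q) (W(Q) = -3 + ((5/2)*5 + Q)*Q = -3 + (25/2 + Q)*Q = -3 + Q*(25/2 + Q))
r = sqrt(115798)/2 (r = sqrt((-3 + ((-11)**2)**2 + (25/2)*(-11)**2) + 12799) = sqrt((-3 + 121**2 + (25/2)*121) + 12799) = sqrt((-3 + 14641 + 3025/2) + 12799) = sqrt(32301/2 + 12799) = sqrt(57899/2) = sqrt(115798)/2 ≈ 170.15)
0*r = 0*(sqrt(115798)/2) = 0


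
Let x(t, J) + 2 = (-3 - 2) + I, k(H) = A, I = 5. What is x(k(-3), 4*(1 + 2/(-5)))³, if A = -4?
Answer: -8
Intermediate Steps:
k(H) = -4
x(t, J) = -2 (x(t, J) = -2 + ((-3 - 2) + 5) = -2 + (-5 + 5) = -2 + 0 = -2)
x(k(-3), 4*(1 + 2/(-5)))³ = (-2)³ = -8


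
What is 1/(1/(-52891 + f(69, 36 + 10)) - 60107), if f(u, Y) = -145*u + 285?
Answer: -62611/3763359378 ≈ -1.6637e-5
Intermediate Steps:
f(u, Y) = 285 - 145*u
1/(1/(-52891 + f(69, 36 + 10)) - 60107) = 1/(1/(-52891 + (285 - 145*69)) - 60107) = 1/(1/(-52891 + (285 - 10005)) - 60107) = 1/(1/(-52891 - 9720) - 60107) = 1/(1/(-62611) - 60107) = 1/(-1/62611 - 60107) = 1/(-3763359378/62611) = -62611/3763359378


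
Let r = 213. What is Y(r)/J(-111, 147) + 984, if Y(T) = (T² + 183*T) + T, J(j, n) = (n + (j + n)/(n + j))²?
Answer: 21638097/21904 ≈ 987.86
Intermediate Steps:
J(j, n) = (1 + n)² (J(j, n) = (n + (j + n)/(j + n))² = (n + 1)² = (1 + n)²)
Y(T) = T² + 184*T
Y(r)/J(-111, 147) + 984 = (213*(184 + 213))/(1 + 147² + 2*147) + 984 = (213*397)/(1 + 21609 + 294) + 984 = 84561/21904 + 984 = 21638097/21904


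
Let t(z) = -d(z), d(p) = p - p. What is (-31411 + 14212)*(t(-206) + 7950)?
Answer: -136732050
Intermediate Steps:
d(p) = 0
t(z) = 0 (t(z) = -1*0 = 0)
(-31411 + 14212)*(t(-206) + 7950) = (-31411 + 14212)*(0 + 7950) = -17199*7950 = -136732050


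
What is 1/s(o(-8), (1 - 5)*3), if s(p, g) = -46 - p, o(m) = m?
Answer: -1/38 ≈ -0.026316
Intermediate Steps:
1/s(o(-8), (1 - 5)*3) = 1/(-46 - 1*(-8)) = 1/(-46 + 8) = 1/(-38) = -1/38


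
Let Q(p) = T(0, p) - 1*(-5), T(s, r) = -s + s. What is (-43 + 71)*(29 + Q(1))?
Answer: 952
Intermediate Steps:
T(s, r) = 0
Q(p) = 5 (Q(p) = 0 - 1*(-5) = 0 + 5 = 5)
(-43 + 71)*(29 + Q(1)) = (-43 + 71)*(29 + 5) = 28*34 = 952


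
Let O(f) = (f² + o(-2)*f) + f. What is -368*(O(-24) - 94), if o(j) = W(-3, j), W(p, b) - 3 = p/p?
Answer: -133216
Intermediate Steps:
W(p, b) = 4 (W(p, b) = 3 + p/p = 3 + 1 = 4)
o(j) = 4
O(f) = f² + 5*f (O(f) = (f² + 4*f) + f = f² + 5*f)
-368*(O(-24) - 94) = -368*(-24*(5 - 24) - 94) = -368*(-24*(-19) - 94) = -368*(456 - 94) = -368*362 = -133216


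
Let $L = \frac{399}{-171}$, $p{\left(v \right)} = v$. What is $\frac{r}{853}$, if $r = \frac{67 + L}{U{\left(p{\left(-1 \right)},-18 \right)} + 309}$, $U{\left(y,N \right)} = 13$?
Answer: $\frac{97}{411999} \approx 0.00023544$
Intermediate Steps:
$L = - \frac{7}{3}$ ($L = 399 \left(- \frac{1}{171}\right) = - \frac{7}{3} \approx -2.3333$)
$r = \frac{97}{483}$ ($r = \frac{67 - \frac{7}{3}}{13 + 309} = \frac{194}{3 \cdot 322} = \frac{194}{3} \cdot \frac{1}{322} = \frac{97}{483} \approx 0.20083$)
$\frac{r}{853} = \frac{97}{483 \cdot 853} = \frac{97}{483} \cdot \frac{1}{853} = \frac{97}{411999}$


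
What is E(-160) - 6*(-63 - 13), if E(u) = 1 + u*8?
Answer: -823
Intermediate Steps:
E(u) = 1 + 8*u
E(-160) - 6*(-63 - 13) = (1 + 8*(-160)) - 6*(-63 - 13) = (1 - 1280) - 6*(-76) = -1279 - 1*(-456) = -1279 + 456 = -823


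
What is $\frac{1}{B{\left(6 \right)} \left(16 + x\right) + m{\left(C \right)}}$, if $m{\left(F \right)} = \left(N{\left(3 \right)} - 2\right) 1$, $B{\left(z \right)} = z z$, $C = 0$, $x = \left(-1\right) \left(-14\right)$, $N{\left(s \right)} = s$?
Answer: $\frac{1}{1081} \approx 0.00092507$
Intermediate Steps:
$x = 14$
$B{\left(z \right)} = z^{2}$
$m{\left(F \right)} = 1$ ($m{\left(F \right)} = \left(3 - 2\right) 1 = 1 \cdot 1 = 1$)
$\frac{1}{B{\left(6 \right)} \left(16 + x\right) + m{\left(C \right)}} = \frac{1}{6^{2} \left(16 + 14\right) + 1} = \frac{1}{36 \cdot 30 + 1} = \frac{1}{1080 + 1} = \frac{1}{1081}$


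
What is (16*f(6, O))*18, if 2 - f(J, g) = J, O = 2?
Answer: -1152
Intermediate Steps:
f(J, g) = 2 - J
(16*f(6, O))*18 = (16*(2 - 1*6))*18 = (16*(2 - 6))*18 = (16*(-4))*18 = -64*18 = -1152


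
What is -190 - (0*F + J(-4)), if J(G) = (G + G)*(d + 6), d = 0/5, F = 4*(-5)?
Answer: -142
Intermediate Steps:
F = -20
d = 0 (d = 0*(1/5) = 0)
J(G) = 12*G (J(G) = (G + G)*(0 + 6) = (2*G)*6 = 12*G)
-190 - (0*F + J(-4)) = -190 - (0*(-20) + 12*(-4)) = -190 - (0 - 48) = -190 - 1*(-48) = -190 + 48 = -142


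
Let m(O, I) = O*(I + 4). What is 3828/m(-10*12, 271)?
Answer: -29/250 ≈ -0.11600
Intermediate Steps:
m(O, I) = O*(4 + I)
3828/m(-10*12, 271) = 3828/(((-10*12)*(4 + 271))) = 3828/((-120*275)) = 3828/(-33000) = 3828*(-1/33000) = -29/250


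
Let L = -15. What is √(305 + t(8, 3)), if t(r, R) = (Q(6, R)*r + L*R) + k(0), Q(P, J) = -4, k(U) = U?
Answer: 2*√57 ≈ 15.100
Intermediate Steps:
t(r, R) = -15*R - 4*r (t(r, R) = (-4*r - 15*R) + 0 = (-15*R - 4*r) + 0 = -15*R - 4*r)
√(305 + t(8, 3)) = √(305 + (-15*3 - 4*8)) = √(305 + (-45 - 32)) = √(305 - 77) = √228 = 2*√57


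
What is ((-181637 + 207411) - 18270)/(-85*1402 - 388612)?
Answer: -3752/253891 ≈ -0.014778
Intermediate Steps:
((-181637 + 207411) - 18270)/(-85*1402 - 388612) = (25774 - 18270)/(-119170 - 388612) = 7504/(-507782) = 7504*(-1/507782) = -3752/253891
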